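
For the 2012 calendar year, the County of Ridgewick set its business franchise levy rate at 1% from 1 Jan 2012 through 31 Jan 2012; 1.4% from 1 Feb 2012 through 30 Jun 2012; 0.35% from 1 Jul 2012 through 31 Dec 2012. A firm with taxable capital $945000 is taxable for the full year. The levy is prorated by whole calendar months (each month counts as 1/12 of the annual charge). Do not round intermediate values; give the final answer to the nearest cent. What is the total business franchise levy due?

$7953.75

1 Jan – 31 Jan 2012: 1 month at 1% → $945000 × 1% × 1/12 = $787.5000
1 Feb – 30 Jun 2012: 5 months at 1.4% → $945000 × 1.4% × 5/12 = $5512.5000
1 Jul – 31 Dec 2012: 6 months at 0.35% → $945000 × 0.35% × 6/12 = $1653.7500
Total = $7953.7500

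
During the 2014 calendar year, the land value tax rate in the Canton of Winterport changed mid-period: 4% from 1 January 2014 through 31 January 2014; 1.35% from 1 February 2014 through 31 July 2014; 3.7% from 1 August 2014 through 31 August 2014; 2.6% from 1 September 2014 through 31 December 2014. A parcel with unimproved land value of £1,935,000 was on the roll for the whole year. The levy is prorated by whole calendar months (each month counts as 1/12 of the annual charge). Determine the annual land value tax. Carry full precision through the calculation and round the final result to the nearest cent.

£42,247.50

1 January – 31 January 2014: 1 month at 4% → £1,935,000 × 4% × 1/12 = £6,450.0000
1 February – 31 July 2014: 6 months at 1.35% → £1,935,000 × 1.35% × 6/12 = £13,061.2500
1 August – 31 August 2014: 1 month at 3.7% → £1,935,000 × 3.7% × 1/12 = £5,966.2500
1 September – 31 December 2014: 4 months at 2.6% → £1,935,000 × 2.6% × 4/12 = £16,770.0000
Total = £42,247.5000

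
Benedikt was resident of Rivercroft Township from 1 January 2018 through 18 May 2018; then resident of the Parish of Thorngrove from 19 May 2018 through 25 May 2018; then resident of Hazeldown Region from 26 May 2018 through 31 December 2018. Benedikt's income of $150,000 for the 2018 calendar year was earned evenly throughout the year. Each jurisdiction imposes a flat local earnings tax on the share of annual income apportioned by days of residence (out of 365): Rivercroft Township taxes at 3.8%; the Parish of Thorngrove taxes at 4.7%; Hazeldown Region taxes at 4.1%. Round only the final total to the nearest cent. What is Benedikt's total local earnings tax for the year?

$5,997.12

Rivercroft Township, 1 January – 18 May 2018: 138 days → $150,000 × 3.8% × 138/365 = $2,155.0685
The Parish of Thorngrove, 19 May – 25 May 2018: 7 days → $150,000 × 4.7% × 7/365 = $135.2055
Hazeldown Region, 26 May – 31 December 2018: 220 days → $150,000 × 4.1% × 220/365 = $3,706.8493
Total = $5,997.1233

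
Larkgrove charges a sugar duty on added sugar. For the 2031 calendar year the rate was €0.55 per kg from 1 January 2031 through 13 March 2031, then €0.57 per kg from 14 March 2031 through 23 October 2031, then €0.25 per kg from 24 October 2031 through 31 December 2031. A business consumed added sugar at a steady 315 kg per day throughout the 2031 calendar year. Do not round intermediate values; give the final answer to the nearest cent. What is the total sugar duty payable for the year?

1 January – 13 March 2031: 72 days × 315 kg/day = 22,680 kg at €0.55/kg → €12,474.00
14 March – 23 October 2031: 224 days × 315 kg/day = 70,560 kg at €0.57/kg → €40,219.20
24 October – 31 December 2031: 69 days × 315 kg/day = 21,735 kg at €0.25/kg → €5,433.75

€58,126.95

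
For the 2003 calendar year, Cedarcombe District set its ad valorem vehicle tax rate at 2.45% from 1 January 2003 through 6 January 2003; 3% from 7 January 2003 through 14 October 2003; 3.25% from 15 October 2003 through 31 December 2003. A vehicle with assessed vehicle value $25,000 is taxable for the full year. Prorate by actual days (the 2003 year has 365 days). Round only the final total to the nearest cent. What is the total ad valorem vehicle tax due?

$761.10

1 January – 6 January 2003: 6 days at 2.45% → $25,000 × 2.45% × 6/365 = $10.0685
7 January – 14 October 2003: 281 days at 3% → $25,000 × 3% × 281/365 = $577.3973
15 October – 31 December 2003: 78 days at 3.25% → $25,000 × 3.25% × 78/365 = $173.6301
Total = $761.0959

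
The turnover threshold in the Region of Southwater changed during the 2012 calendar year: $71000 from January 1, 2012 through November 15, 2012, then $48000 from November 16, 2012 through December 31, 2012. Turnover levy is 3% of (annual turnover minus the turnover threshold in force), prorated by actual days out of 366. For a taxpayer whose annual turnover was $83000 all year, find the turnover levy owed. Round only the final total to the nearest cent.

$446.72

January 1 – November 15, 2012: 320 days, exemption $71000 → ($83000 − $71000) × 3% × 320/366 = $314.7541
November 16 – December 31, 2012: 46 days, exemption $48000 → ($83000 − $48000) × 3% × 46/366 = $131.9672
Total = $446.7213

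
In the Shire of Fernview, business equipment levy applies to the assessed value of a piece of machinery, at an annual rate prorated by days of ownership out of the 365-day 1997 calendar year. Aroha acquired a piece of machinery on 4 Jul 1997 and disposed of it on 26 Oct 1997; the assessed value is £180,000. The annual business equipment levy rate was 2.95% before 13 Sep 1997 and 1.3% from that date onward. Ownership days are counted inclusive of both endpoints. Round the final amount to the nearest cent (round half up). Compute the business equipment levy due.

4 Jul – 12 Sep 1997: 71 days at 2.95% → £180,000 × 2.95% × 71/365 = £1,032.9041
13 Sep – 26 Oct 1997: 44 days at 1.3% → £180,000 × 1.3% × 44/365 = £282.0822
Total = £1,314.9863

£1,314.99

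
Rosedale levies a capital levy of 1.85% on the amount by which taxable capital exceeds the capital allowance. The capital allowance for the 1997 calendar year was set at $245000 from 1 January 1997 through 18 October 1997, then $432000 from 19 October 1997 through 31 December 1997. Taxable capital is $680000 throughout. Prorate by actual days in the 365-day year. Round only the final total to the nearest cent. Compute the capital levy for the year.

1 January – 18 October 1997: 291 days, exemption $245000 → ($680000 − $245000) × 1.85% × 291/365 = $6415.9521
19 October – 31 December 1997: 74 days, exemption $432000 → ($680000 − $432000) × 1.85% × 74/365 = $930.1699
Total = $7346.1219

$7346.12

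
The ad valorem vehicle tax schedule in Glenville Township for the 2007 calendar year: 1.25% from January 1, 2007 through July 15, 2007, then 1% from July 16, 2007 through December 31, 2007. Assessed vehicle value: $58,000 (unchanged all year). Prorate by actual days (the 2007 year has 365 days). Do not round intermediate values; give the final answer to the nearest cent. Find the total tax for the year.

$657.86

January 1 – July 15, 2007: 196 days at 1.25% → $58,000 × 1.25% × 196/365 = $389.3151
July 16 – December 31, 2007: 169 days at 1% → $58,000 × 1% × 169/365 = $268.5479
Total = $657.8630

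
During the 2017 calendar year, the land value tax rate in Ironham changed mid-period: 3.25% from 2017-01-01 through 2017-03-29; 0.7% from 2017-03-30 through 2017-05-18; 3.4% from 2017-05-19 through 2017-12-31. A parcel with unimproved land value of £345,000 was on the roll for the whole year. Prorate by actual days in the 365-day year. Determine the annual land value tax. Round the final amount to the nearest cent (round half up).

£10,329.21

2017-01-01 to 2017-03-29: 88 days at 3.25% → £345,000 × 3.25% × 88/365 = £2,703.2877
2017-03-30 to 2017-05-18: 50 days at 0.7% → £345,000 × 0.7% × 50/365 = £330.8219
2017-05-19 to 2017-12-31: 227 days at 3.4% → £345,000 × 3.4% × 227/365 = £7,295.0959
Total = £10,329.2055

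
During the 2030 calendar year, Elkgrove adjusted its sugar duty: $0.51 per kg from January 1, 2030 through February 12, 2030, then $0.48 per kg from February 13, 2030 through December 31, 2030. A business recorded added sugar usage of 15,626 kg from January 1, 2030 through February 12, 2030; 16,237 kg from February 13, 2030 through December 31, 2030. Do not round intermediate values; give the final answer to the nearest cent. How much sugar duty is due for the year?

$15763.02

January 1 – February 12, 2030: 15,626 kg at $0.51/kg → $7969.26
February 13 – December 31, 2030: 16,237 kg at $0.48/kg → $7793.76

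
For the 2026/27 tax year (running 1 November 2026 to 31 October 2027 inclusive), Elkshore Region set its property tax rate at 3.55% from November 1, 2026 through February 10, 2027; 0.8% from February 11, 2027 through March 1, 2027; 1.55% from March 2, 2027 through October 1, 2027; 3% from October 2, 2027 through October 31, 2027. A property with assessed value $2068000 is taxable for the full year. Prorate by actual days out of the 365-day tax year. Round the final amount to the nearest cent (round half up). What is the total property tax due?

$45269.37

November 1, 2026 – February 10, 2027: 102 days at 3.55% → $2068000 × 3.55% × 102/365 = $20515.6932
February 11 – March 1, 2027: 19 days at 0.8% → $2068000 × 0.8% × 19/365 = $861.1945
March 2 – October 1, 2027: 214 days at 1.55% → $2068000 × 1.55% × 214/365 = $18793.3041
October 2 – October 31, 2027: 30 days at 3% → $2068000 × 3% × 30/365 = $5099.1781
Total = $45269.3699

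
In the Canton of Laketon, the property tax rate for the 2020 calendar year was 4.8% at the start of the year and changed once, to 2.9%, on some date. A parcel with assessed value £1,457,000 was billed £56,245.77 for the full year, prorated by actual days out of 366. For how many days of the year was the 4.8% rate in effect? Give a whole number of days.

185 days

Let d = days at the first rate; then 366 − d days at the second rate.
£1,457,000 × [4.8%·d + 2.9%·(366−d)] / 366 = £56,245.77
Solving gives d = 185, so the new rate took effect on 4 July 2020.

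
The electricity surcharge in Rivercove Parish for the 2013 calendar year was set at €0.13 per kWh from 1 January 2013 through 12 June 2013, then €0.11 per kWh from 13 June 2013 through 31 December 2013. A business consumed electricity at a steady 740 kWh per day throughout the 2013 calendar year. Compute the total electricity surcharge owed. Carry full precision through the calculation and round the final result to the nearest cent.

1 January – 12 June 2013: 163 days × 740 kWh/day = 120,620 kWh at €0.13/kWh → €15,680.60
13 June – 31 December 2013: 202 days × 740 kWh/day = 149,480 kWh at €0.11/kWh → €16,442.80

€32,123.40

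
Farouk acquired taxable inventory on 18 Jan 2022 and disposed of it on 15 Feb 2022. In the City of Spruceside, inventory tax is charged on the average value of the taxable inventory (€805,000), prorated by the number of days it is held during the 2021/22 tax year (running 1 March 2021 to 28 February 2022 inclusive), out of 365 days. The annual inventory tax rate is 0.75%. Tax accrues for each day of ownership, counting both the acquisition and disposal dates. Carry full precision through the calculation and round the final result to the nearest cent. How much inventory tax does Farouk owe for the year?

Days held (18 Jan – 15 Feb 2022): 29 out of 365
Tax = €805,000 × 0.75% × 29/365 = €479.6918

€479.69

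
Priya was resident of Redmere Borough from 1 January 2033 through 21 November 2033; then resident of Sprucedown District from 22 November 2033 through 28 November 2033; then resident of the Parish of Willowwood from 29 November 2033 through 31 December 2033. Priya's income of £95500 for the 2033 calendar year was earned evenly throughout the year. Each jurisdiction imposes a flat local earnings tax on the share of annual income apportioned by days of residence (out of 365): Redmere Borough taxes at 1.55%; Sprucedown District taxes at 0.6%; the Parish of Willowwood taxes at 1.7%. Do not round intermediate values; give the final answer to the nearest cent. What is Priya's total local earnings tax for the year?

£1475.80

Redmere Borough, 1 January – 21 November 2033: 325 days → £95500 × 1.55% × 325/365 = £1318.0308
Sprucedown District, 22 November – 28 November 2033: 7 days → £95500 × 0.6% × 7/365 = £10.9890
The Parish of Willowwood, 29 November – 31 December 2033: 33 days → £95500 × 1.7% × 33/365 = £146.7822
Total = £1475.8021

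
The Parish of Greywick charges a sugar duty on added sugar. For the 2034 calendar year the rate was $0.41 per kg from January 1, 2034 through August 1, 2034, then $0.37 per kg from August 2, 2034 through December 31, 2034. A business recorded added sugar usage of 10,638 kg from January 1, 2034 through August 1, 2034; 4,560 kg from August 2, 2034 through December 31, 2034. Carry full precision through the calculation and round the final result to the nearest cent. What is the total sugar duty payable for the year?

January 1 – August 1, 2034: 10,638 kg at $0.41/kg → $4,361.58
August 2 – December 31, 2034: 4,560 kg at $0.37/kg → $1,687.20

$6,048.78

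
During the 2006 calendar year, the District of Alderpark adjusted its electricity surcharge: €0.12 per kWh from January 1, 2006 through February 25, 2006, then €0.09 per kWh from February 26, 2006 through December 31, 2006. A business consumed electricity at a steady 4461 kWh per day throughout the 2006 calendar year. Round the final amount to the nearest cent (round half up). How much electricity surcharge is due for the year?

€154038.33

January 1 – February 25, 2006: 56 days × 4461 kWh/day = 249,816 kWh at €0.12/kWh → €29977.92
February 26 – December 31, 2006: 309 days × 4461 kWh/day = 1,378,449 kWh at €0.09/kWh → €124060.41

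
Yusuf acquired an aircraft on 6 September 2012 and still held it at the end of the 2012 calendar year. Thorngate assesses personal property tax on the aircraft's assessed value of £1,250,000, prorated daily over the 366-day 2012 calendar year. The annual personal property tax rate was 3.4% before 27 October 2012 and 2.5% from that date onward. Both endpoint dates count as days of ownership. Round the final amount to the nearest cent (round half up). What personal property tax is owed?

6 September – 26 October 2012: 51 days at 3.4% → £1,250,000 × 3.4% × 51/366 = £5,922.1311
27 October – 31 December 2012: 66 days at 2.5% → £1,250,000 × 2.5% × 66/366 = £5,635.2459
Total = £11,557.3770

£11,557.38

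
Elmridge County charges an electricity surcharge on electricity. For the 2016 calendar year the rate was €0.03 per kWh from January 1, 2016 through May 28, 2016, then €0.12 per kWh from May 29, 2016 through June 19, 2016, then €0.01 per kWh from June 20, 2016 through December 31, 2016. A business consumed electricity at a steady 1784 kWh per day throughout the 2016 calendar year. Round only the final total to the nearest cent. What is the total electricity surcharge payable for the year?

€16,163.04

January 1 – May 28, 2016: 149 days × 1784 kWh/day = 265,816 kWh at €0.03/kWh → €7,974.48
May 29 – June 19, 2016: 22 days × 1784 kWh/day = 39,248 kWh at €0.12/kWh → €4,709.76
June 20 – December 31, 2016: 195 days × 1784 kWh/day = 347,880 kWh at €0.01/kWh → €3,478.80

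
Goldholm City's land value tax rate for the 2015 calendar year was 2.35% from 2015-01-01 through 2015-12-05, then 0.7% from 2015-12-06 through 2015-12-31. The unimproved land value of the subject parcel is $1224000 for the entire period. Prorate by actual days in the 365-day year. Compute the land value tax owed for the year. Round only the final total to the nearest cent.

2015-01-01 to 2015-12-05: 339 days at 2.35% → $1224000 × 2.35% × 339/365 = $26715.0575
2015-12-06 to 2015-12-31: 26 days at 0.7% → $1224000 × 0.7% × 26/365 = $610.3233
Total = $27325.3808

$27325.38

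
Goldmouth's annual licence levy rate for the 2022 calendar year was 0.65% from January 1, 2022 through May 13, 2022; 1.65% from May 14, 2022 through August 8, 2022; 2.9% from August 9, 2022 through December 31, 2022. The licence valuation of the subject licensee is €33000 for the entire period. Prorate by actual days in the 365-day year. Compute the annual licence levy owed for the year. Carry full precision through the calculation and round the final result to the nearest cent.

January 1 – May 13, 2022: 133 days at 0.65% → €33000 × 0.65% × 133/365 = €78.1603
May 14 – August 8, 2022: 87 days at 1.65% → €33000 × 1.65% × 87/365 = €129.7849
August 9 – December 31, 2022: 145 days at 2.9% → €33000 × 2.9% × 145/365 = €380.1781
Total = €588.1233

€588.12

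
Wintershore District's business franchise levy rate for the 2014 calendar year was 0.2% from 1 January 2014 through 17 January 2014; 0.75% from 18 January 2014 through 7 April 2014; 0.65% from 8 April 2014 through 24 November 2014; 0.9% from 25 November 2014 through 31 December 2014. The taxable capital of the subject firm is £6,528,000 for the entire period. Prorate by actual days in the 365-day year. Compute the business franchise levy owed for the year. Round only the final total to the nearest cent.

£44,148.95

1 January – 17 January 2014: 17 days at 0.2% → £6,528,000 × 0.2% × 17/365 = £608.0877
18 January – 7 April 2014: 80 days at 0.75% → £6,528,000 × 0.75% × 80/365 = £10,730.9589
8 April – 24 November 2014: 231 days at 0.65% → £6,528,000 × 0.65% × 231/365 = £26,854.2247
25 November – 31 December 2014: 37 days at 0.9% → £6,528,000 × 0.9% × 37/365 = £5,955.6822
Total = £44,148.9534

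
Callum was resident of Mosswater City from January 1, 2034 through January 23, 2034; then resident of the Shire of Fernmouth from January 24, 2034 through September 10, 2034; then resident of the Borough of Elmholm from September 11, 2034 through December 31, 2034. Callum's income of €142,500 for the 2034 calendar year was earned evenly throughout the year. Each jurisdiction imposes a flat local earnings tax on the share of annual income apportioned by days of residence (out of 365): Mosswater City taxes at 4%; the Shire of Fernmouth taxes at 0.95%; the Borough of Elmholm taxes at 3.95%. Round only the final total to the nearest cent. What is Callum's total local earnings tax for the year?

€2,939.40

Mosswater City, January 1 – January 23, 2034: 23 days → €142,500 × 4% × 23/365 = €359.1781
The Shire of Fernmouth, January 24 – September 10, 2034: 230 days → €142,500 × 0.95% × 230/365 = €853.0479
The Borough of Elmholm, September 11 – December 31, 2034: 112 days → €142,500 × 3.95% × 112/365 = €1,727.1781
Total = €2,939.4041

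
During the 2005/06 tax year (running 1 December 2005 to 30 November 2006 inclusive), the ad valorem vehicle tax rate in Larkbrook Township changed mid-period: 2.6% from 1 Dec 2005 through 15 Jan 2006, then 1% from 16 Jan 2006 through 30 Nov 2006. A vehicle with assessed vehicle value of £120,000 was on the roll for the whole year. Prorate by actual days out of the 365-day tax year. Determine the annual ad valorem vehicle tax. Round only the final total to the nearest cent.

1 Dec 2005 – 15 Jan 2006: 46 days at 2.6% → £120,000 × 2.6% × 46/365 = £393.2055
16 Jan – 30 Nov 2006: 319 days at 1% → £120,000 × 1% × 319/365 = £1,048.7671
Total = £1,441.9726

£1,441.97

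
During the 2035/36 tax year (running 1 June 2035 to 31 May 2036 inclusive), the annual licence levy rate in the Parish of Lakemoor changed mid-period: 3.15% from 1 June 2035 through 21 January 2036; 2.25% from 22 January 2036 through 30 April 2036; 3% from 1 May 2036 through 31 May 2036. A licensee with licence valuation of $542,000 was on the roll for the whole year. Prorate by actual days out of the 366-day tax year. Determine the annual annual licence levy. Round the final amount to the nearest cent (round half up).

$15,671.35

1 June 2035 – 21 January 2036: 235 days at 3.15% → $542,000 × 3.15% × 235/366 = $10,962.1721
22 January – 30 April 2036: 100 days at 2.25% → $542,000 × 2.25% × 100/366 = $3,331.9672
1 May – 31 May 2036: 31 days at 3% → $542,000 × 3% × 31/366 = $1,377.2131
Total = $15,671.3525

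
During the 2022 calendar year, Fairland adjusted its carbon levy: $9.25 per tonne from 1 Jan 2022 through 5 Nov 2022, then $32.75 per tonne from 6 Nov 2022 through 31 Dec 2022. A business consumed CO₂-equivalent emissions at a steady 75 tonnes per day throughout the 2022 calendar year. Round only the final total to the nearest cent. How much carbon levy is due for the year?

$351,918.75

1 Jan – 5 Nov 2022: 309 days × 75 tonnes/day = 23,175 tonnes at $9.25/tonne → $214,368.75
6 Nov – 31 Dec 2022: 56 days × 75 tonnes/day = 4,200 tonnes at $32.75/tonne → $137,550.00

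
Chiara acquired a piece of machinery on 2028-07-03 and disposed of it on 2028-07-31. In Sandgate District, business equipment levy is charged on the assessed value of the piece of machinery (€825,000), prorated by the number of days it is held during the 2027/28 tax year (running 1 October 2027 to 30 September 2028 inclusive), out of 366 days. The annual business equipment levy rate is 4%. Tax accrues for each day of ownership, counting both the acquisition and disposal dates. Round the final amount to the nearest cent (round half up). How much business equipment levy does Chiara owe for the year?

Days held (2028-07-03 to 2028-07-31): 29 out of 366
Tax = €825,000 × 4% × 29/366 = €2,614.7541

€2,614.75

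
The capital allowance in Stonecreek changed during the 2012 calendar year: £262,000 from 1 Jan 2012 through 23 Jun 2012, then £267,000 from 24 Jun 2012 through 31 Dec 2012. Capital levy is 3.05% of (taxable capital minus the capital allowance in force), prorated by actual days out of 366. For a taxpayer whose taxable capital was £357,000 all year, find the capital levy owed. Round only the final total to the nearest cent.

1 Jan – 23 Jun 2012: 175 days, exemption £262,000 → (£357,000 − £262,000) × 3.05% × 175/366 = £1,385.4167
24 Jun – 31 Dec 2012: 191 days, exemption £267,000 → (£357,000 − £267,000) × 3.05% × 191/366 = £1,432.5000
Total = £2,817.9167

£2,817.92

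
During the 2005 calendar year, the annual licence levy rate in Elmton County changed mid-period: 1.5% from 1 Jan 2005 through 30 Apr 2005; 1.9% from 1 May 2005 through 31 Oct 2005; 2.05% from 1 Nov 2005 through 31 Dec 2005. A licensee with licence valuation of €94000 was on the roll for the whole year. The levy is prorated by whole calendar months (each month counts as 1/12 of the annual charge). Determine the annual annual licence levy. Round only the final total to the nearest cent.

€1684.17

1 Jan – 30 Apr 2005: 4 months at 1.5% → €94000 × 1.5% × 4/12 = €470.0000
1 May – 31 Oct 2005: 6 months at 1.9% → €94000 × 1.9% × 6/12 = €893.0000
1 Nov – 31 Dec 2005: 2 months at 2.05% → €94000 × 2.05% × 2/12 = €321.1667
Total = €1684.1667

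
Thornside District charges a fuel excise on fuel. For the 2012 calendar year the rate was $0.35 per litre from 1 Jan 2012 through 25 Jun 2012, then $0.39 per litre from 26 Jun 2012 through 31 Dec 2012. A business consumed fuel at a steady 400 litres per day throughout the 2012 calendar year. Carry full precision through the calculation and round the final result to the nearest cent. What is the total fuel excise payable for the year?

$54,264.00

1 Jan – 25 Jun 2012: 177 days × 400 litres/day = 70,800 litres at $0.35/litre → $24,780.00
26 Jun – 31 Dec 2012: 189 days × 400 litres/day = 75,600 litres at $0.39/litre → $29,484.00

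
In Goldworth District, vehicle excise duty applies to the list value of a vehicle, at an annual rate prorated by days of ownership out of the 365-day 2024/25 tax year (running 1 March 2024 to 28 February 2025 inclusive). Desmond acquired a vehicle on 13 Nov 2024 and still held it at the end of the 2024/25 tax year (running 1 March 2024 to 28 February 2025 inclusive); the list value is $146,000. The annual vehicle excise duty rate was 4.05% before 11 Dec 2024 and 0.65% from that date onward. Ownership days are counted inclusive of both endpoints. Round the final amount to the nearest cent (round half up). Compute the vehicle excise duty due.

13 Nov – 10 Dec 2024: 28 days at 4.05% → $146,000 × 4.05% × 28/365 = $453.6000
11 Dec 2024 – 28 Feb 2025: 80 days at 0.65% → $146,000 × 0.65% × 80/365 = $208.0000
Total = $661.6000

$661.60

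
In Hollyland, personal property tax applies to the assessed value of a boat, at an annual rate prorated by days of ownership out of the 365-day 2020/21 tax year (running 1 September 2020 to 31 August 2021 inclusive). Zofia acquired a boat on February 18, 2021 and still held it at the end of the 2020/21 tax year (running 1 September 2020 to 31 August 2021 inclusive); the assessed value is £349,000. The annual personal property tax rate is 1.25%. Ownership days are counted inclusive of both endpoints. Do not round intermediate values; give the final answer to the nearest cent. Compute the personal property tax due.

Days held (February 18 – August 31, 2021): 195 out of 365
Tax = £349,000 × 1.25% × 195/365 = £2,330.6507

£2,330.65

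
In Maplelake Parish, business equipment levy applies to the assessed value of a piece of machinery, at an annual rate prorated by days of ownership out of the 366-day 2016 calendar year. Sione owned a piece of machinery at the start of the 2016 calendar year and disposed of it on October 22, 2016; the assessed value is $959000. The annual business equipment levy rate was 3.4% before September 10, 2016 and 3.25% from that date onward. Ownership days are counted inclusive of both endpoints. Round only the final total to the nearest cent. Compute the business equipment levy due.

January 1 – September 9, 2016: 253 days at 3.4% → $959000 × 3.4% × 253/366 = $22539.1202
September 10 – October 22, 2016: 43 days at 3.25% → $959000 × 3.25% × 43/366 = $3661.7555
Total = $26200.8757

$26200.88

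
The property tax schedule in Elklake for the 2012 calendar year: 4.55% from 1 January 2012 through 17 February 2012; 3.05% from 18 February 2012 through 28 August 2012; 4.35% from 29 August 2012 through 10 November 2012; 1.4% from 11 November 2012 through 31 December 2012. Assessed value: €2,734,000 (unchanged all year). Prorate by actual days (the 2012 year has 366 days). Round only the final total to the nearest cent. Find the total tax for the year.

€89,665.49

1 January – 17 February 2012: 48 days at 4.55% → €2,734,000 × 4.55% × 48/366 = €16,314.3607
18 February – 28 August 2012: 193 days at 3.05% → €2,734,000 × 3.05% × 193/366 = €43,971.8333
29 August – 10 November 2012: 74 days at 4.35% → €2,734,000 × 4.35% × 74/366 = €24,045.7541
11 November – 31 December 2012: 51 days at 1.4% → €2,734,000 × 1.4% × 51/366 = €5,333.5410
Total = €89,665.4891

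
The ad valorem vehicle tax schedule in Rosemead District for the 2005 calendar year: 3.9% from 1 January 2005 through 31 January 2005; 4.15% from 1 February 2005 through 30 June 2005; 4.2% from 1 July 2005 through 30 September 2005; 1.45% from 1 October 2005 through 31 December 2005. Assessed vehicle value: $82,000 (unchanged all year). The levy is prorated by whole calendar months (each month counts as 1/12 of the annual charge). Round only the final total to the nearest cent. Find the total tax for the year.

$2,842.67

1 January – 31 January 2005: 1 month at 3.9% → $82,000 × 3.9% × 1/12 = $266.5000
1 February – 30 June 2005: 5 months at 4.15% → $82,000 × 4.15% × 5/12 = $1,417.9167
1 July – 30 September 2005: 3 months at 4.2% → $82,000 × 4.2% × 3/12 = $861.0000
1 October – 31 December 2005: 3 months at 1.45% → $82,000 × 1.45% × 3/12 = $297.2500
Total = $2,842.6667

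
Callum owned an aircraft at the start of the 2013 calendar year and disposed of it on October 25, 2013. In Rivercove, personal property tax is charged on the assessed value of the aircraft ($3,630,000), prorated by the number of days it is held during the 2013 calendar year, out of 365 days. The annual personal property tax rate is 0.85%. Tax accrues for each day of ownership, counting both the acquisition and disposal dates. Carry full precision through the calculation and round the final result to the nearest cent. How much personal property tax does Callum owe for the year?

Days held (January 1 – October 25, 2013): 298 out of 365
Tax = $3,630,000 × 0.85% × 298/365 = $25,191.2055

$25,191.21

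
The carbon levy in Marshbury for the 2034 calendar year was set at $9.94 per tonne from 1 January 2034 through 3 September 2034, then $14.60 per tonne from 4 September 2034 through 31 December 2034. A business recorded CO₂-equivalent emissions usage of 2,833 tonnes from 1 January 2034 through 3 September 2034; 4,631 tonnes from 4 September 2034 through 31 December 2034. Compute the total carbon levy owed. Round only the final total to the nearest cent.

1 January – 3 September 2034: 2,833 tonnes at $9.94/tonne → $28,160.02
4 September – 31 December 2034: 4,631 tonnes at $14.60/tonne → $67,612.60

$95,772.62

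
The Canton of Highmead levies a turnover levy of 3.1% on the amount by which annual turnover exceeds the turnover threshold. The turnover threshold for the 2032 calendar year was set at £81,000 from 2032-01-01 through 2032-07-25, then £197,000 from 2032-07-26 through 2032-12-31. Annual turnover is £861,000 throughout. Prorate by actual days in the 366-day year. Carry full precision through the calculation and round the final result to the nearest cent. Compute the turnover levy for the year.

£22,617.80

2032-01-01 to 2032-07-25: 207 days, exemption £81,000 → (£861,000 − £81,000) × 3.1% × 207/366 = £13,675.5738
2032-07-26 to 2032-12-31: 159 days, exemption £197,000 → (£861,000 − £197,000) × 3.1% × 159/366 = £8,942.2295
Total = £22,617.8033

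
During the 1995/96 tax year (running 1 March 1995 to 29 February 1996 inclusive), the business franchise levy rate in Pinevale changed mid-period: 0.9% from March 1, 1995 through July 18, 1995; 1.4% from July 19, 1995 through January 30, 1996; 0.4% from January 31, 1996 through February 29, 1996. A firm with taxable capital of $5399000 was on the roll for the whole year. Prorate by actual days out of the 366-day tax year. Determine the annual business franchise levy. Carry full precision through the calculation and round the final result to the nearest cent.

March 1 – July 18, 1995: 140 days at 0.9% → $5399000 × 0.9% × 140/366 = $18586.7213
July 19, 1995 – January 30, 1996: 196 days at 1.4% → $5399000 × 1.4% × 196/366 = $40477.7486
January 31 – February 29, 1996: 30 days at 0.4% → $5399000 × 0.4% × 30/366 = $1770.1639
Total = $60834.6339

$60834.63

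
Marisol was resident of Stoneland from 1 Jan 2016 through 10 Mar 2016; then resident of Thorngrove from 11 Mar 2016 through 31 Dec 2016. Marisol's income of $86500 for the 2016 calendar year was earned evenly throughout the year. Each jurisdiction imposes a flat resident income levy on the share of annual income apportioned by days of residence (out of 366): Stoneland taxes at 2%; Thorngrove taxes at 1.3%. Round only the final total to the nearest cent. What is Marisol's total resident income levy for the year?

$1240.31

Stoneland, 1 Jan – 10 Mar 2016: 70 days → $86500 × 2% × 70/366 = $330.8743
Thorngrove, 11 Mar – 31 Dec 2016: 296 days → $86500 × 1.3% × 296/366 = $909.4317
Total = $1240.3060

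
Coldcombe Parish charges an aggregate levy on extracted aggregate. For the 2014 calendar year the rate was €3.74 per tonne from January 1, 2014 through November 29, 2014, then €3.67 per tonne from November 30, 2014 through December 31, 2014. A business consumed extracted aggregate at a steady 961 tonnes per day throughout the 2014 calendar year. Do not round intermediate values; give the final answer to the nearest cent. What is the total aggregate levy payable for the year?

January 1 – November 29, 2014: 333 days × 961 tonnes/day = 320,013 tonnes at €3.74/tonne → €1196848.62
November 30 – December 31, 2014: 32 days × 961 tonnes/day = 30,752 tonnes at €3.67/tonne → €112859.84

€1309708.46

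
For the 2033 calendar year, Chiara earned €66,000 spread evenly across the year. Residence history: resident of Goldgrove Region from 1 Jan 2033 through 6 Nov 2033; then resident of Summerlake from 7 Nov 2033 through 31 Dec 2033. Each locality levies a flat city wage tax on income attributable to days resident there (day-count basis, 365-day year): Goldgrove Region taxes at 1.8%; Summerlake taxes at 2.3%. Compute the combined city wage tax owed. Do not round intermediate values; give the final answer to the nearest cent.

€1,237.73

Goldgrove Region, 1 Jan – 6 Nov 2033: 310 days → €66,000 × 1.8% × 310/365 = €1,008.9863
Summerlake, 7 Nov – 31 Dec 2033: 55 days → €66,000 × 2.3% × 55/365 = €228.7397
Total = €1,237.7260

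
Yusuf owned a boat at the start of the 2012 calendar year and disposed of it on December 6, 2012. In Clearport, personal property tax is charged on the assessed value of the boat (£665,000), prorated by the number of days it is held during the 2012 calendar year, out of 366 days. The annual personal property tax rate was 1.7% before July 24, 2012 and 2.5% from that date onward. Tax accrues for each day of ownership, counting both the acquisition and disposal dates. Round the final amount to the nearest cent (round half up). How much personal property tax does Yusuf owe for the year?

£12,509.63

January 1 – July 23, 2012: 205 days at 1.7% → £665,000 × 1.7% × 205/366 = £6,332.0355
July 24 – December 6, 2012: 136 days at 2.5% → £665,000 × 2.5% × 136/366 = £6,177.5956
Total = £12,509.6311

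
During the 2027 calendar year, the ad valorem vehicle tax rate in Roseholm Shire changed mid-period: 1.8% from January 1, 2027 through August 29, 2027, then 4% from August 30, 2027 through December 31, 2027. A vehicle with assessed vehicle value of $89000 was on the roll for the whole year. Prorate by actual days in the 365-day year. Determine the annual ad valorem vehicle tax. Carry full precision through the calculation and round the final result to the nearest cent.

January 1 – August 29, 2027: 241 days at 1.8% → $89000 × 1.8% × 241/365 = $1057.7589
August 30 – December 31, 2027: 124 days at 4% → $89000 × 4% × 124/365 = $1209.4247
Total = $2267.1836

$2267.18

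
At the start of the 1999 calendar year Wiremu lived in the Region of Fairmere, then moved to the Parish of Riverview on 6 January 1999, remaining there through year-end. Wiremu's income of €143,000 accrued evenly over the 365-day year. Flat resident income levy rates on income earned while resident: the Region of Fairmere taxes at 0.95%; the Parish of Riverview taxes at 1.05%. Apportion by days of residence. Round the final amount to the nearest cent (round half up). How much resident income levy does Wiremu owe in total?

€1,499.54

The Region of Fairmere, 1 January – 5 January 1999: 5 days → €143,000 × 0.95% × 5/365 = €18.6096
The Parish of Riverview, 6 January – 31 December 1999: 360 days → €143,000 × 1.05% × 360/365 = €1,480.9315
Total = €1,499.5411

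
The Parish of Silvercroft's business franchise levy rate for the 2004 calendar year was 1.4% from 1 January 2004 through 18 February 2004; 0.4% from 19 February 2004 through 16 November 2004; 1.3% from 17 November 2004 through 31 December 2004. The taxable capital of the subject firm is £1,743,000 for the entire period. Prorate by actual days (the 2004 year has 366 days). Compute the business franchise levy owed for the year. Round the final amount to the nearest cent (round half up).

£11,234.25

1 January – 18 February 2004: 49 days at 1.4% → £1,743,000 × 1.4% × 49/366 = £3,266.9344
19 February – 16 November 2004: 272 days at 0.4% → £1,743,000 × 0.4% × 272/366 = £5,181.3770
17 November – 31 December 2004: 45 days at 1.3% → £1,743,000 × 1.3% × 45/366 = £2,785.9426
Total = £11,234.2541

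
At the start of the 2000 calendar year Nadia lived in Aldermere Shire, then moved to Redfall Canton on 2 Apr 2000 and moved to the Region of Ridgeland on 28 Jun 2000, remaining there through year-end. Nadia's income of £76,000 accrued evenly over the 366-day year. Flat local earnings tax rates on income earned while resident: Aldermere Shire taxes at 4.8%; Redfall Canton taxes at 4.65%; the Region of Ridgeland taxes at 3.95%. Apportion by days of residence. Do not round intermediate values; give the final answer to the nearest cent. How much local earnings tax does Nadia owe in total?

Aldermere Shire, 1 Jan – 1 Apr 2000: 92 days → £76,000 × 4.8% × 92/366 = £916.9836
Redfall Canton, 2 Apr – 27 Jun 2000: 87 days → £76,000 × 4.65% × 87/366 = £840.0492
The Region of Ridgeland, 28 Jun – 31 Dec 2000: 187 days → £76,000 × 3.95% × 187/366 = £1,533.8087
Total = £3,290.8415

£3,290.84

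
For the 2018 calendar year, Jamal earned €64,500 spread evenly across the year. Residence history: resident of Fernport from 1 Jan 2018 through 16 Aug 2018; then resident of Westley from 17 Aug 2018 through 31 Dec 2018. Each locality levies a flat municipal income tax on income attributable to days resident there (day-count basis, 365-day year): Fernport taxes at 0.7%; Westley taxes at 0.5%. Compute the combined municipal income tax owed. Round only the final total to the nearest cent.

€403.08

Fernport, 1 Jan – 16 Aug 2018: 228 days → €64,500 × 0.7% × 228/365 = €282.0329
Westley, 17 Aug – 31 Dec 2018: 137 days → €64,500 × 0.5% × 137/365 = €121.0479
Total = €403.0808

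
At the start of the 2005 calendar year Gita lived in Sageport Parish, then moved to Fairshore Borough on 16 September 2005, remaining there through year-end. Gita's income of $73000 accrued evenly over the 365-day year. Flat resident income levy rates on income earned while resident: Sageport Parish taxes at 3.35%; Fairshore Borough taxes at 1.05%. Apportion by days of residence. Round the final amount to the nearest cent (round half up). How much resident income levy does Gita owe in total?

$1953.30

Sageport Parish, 1 January – 15 September 2005: 258 days → $73000 × 3.35% × 258/365 = $1728.6000
Fairshore Borough, 16 September – 31 December 2005: 107 days → $73000 × 1.05% × 107/365 = $224.7000
Total = $1953.3000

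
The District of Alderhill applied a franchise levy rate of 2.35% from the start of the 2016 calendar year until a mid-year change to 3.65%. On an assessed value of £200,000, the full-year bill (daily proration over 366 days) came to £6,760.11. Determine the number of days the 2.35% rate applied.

76 days

Let d = days at the first rate; then 366 − d days at the second rate.
£200,000 × [2.35%·d + 3.65%·(366−d)] / 366 = £6,760.11
Solving gives d = 76, so the new rate took effect on March 17, 2016.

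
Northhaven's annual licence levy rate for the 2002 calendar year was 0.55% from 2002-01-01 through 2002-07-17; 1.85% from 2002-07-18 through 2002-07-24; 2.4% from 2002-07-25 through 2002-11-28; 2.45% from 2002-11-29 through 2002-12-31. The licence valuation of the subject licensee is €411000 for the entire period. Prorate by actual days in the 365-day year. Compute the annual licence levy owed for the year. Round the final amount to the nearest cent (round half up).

€5714.59

2002-01-01 to 2002-07-17: 198 days at 0.55% → €411000 × 0.55% × 198/365 = €1226.2438
2002-07-18 to 2002-07-24: 7 days at 1.85% → €411000 × 1.85% × 7/365 = €145.8205
2002-07-25 to 2002-11-28: 127 days at 2.4% → €411000 × 2.4% × 127/365 = €3432.1315
2002-11-29 to 2002-12-31: 33 days at 2.45% → €411000 × 2.45% × 33/365 = €910.3932
Total = €5714.5890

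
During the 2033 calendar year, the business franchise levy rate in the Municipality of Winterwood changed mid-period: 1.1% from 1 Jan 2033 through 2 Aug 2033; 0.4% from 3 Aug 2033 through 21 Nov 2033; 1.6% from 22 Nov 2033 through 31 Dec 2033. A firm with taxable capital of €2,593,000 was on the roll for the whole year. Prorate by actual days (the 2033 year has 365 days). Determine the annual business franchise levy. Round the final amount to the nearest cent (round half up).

1 Jan – 2 Aug 2033: 214 days at 1.1% → €2,593,000 × 1.1% × 214/365 = €16,723.0740
3 Aug – 21 Nov 2033: 111 days at 0.4% → €2,593,000 × 0.4% × 111/365 = €3,154.2247
22 Nov – 31 Dec 2033: 40 days at 1.6% → €2,593,000 × 1.6% × 40/365 = €4,546.6301
Total = €24,423.9288

€24,423.93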